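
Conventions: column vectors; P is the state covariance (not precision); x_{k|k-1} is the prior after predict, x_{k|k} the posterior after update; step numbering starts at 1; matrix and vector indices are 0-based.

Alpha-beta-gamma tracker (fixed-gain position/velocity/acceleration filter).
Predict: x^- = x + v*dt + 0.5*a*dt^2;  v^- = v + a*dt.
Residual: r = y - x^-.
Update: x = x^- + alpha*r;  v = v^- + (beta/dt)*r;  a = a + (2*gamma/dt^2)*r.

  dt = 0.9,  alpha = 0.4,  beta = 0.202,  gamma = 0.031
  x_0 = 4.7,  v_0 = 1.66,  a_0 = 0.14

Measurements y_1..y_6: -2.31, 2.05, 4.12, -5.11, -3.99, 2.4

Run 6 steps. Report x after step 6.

x_post = -3.3047

step 1: x_pred=6.2507  r=-8.5607  x^+=2.8264  v^+=-0.1354  a^+=-0.5153
step 2: x_pred=2.4959  r=-0.4459  x^+=2.3175  v^+=-0.6992  a^+=-0.5494
step 3: x_pred=1.4657  r=2.6543  x^+=2.5274  v^+=-0.5979  a^+=-0.3462
step 4: x_pred=1.8491  r=-6.9591  x^+=-0.9346  v^+=-2.4715  a^+=-0.8789
step 5: x_pred=-3.5148  r=-0.4752  x^+=-3.7049  v^+=-3.3691  a^+=-0.9153
step 6: x_pred=-7.1078  r=9.5078  x^+=-3.3047  v^+=-2.0589  a^+=-0.1875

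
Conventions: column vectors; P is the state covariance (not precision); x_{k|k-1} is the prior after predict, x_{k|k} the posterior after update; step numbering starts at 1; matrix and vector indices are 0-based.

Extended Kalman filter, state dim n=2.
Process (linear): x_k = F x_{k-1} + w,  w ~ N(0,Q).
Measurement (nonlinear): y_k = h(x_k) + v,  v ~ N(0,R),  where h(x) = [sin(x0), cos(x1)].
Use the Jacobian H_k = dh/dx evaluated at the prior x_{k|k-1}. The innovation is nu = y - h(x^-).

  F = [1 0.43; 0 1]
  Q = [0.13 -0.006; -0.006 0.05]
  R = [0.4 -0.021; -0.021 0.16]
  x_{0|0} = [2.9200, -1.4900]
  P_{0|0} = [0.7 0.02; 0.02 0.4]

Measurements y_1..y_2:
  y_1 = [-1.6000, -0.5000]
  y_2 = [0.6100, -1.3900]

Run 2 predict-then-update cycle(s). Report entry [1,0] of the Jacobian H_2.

step 1: x^-=[2.2793, -1.4900]  P^-=[0.9212 0.1860; 0.1860 0.4500]  H_jac=[-0.6507 0.0000; 0.0000 0.9967]  S=[0.7900 -0.1416; -0.1416 0.6071]  K=[-0.7347 0.1340; -0.0216 0.7338]  nu=[-2.3593, -0.5807]  x^+=[3.9349, -1.8651]  P^+=[0.4560 0.0370; 0.0370 0.1182]
step 2: x^-=[3.1329, -1.8651]  P^-=[0.6396 0.0818; 0.0818 0.1682]  H_jac=[-1.0000 0.0000; 0.0000 0.9570]  S=[1.0396 -0.0993; -0.0993 0.3141]  K=[-0.6099 0.0565; -0.0307 0.5029]  nu=[0.6013, -1.1000]  x^+=[2.7040, -2.4367]  P^+=[0.2451 0.0228; 0.0228 0.0848]

H_jac[1,0] = 0.0000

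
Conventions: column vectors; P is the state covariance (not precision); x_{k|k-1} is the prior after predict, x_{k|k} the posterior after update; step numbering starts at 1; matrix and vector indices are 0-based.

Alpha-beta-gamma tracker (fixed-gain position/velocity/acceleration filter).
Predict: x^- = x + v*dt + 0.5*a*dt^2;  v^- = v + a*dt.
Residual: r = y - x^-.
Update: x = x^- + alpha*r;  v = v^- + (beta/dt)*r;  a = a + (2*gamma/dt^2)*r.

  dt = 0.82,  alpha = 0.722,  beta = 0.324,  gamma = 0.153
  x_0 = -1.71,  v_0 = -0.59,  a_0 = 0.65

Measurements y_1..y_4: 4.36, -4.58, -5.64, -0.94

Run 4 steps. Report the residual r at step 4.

resid = 5.7851

step 1: x_pred=-1.9753  r=6.3353  x^+=2.5988  v^+=2.4462  a^+=3.5331
step 2: x_pred=5.7925  r=-10.3725  x^+=-1.6964  v^+=1.2449  a^+=-1.1873
step 3: x_pred=-1.0748  r=-4.5652  x^+=-4.3709  v^+=-1.5325  a^+=-3.2649
step 4: x_pred=-6.7251  r=5.7851  x^+=-2.5483  v^+=-1.9238  a^+=-0.6321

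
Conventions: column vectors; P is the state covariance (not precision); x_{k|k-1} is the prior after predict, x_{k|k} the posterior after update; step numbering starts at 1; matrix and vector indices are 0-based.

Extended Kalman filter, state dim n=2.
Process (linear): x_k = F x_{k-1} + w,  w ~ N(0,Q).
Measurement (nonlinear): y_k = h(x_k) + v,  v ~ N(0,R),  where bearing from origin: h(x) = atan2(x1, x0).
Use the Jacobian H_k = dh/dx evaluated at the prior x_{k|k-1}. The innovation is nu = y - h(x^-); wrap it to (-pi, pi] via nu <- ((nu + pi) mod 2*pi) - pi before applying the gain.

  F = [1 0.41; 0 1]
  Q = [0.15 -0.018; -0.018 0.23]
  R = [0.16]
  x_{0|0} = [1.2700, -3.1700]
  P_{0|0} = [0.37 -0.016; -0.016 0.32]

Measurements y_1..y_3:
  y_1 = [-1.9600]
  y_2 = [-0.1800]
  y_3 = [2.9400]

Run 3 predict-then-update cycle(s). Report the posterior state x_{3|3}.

step 1: x^-=[-0.0297, -3.1700]  P^-=[0.5607 0.0972; 0.0972 0.5500]  H_jac=[0.3154 -0.0030]  S=[0.2156]  K=[0.8189; 0.1347]  nu=[-0.3798]  x^+=[-0.3408, -3.2211]  P^+=[0.4161 0.0734; 0.0734 0.5461]
step 2: x^-=[-1.6614, -3.2211]  P^-=[0.7181 0.2793; 0.2793 0.7761]  H_jac=[0.2452 -0.1265]  S=[0.1983]  K=[0.7099; -0.1496]  nu=[1.8670]  x^+=[-0.3360, -3.5005]  P^+=[0.6182 0.3004; 0.3004 0.7717]
step 3: x^-=[-1.7712, -3.5005]  P^-=[1.1442 0.5988; 0.5988 1.0017]  H_jac=[0.2274 -0.1151]  S=[0.2011]  K=[0.9514; 0.1040]  nu=[-1.3040]  x^+=[-3.0117, -3.6361]  P^+=[0.9622 0.5789; 0.5789 0.9995]

x_post = [-3.0117, -3.6361]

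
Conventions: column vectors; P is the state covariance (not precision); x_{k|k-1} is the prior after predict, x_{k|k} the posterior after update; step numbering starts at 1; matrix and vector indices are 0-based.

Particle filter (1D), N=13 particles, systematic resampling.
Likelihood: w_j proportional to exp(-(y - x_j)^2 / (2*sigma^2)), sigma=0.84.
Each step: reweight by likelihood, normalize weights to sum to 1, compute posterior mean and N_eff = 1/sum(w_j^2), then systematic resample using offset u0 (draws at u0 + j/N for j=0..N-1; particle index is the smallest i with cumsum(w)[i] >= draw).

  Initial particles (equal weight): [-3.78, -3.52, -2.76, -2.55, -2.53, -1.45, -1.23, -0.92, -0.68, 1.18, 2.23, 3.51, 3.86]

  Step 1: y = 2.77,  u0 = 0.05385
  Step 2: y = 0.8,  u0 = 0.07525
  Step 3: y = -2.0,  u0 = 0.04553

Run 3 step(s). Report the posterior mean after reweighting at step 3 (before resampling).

step 1: w=[0.0000, 0.0000, 0.0000, 0.0000, 0.0000, 0.0000, 0.0000, 0.0000, 0.0001, 0.0798, 0.3892, 0.3246, 0.2062]  mean=2.8975  Neff=3.2704  idx=[9, 10, 10, 10, 10, 10, 11, 11, 11, 11, 12, 12, 12]
step 2: w=[0.4293, 0.1117, 0.1117, 0.1117, 0.1117, 0.1117, 0.0026, 0.0026, 0.0026, 0.0026, 0.0006, 0.0006, 0.0006]  mean=1.7956  Neff=4.0534  idx=[0, 0, 0, 0, 0, 1, 1, 2, 3, 4, 4, 5, 10]
step 3: w=[0.1989, 0.1989, 0.1989, 0.1989, 0.1989, 0.0008, 0.0008, 0.0008, 0.0008, 0.0008, 0.0008, 0.0008, 0.0000]  mean=1.1859  Neff=5.0565  idx=[0, 0, 1, 1, 1, 2, 2, 2, 3, 3, 4, 4, 4]

post_mean = 1.1859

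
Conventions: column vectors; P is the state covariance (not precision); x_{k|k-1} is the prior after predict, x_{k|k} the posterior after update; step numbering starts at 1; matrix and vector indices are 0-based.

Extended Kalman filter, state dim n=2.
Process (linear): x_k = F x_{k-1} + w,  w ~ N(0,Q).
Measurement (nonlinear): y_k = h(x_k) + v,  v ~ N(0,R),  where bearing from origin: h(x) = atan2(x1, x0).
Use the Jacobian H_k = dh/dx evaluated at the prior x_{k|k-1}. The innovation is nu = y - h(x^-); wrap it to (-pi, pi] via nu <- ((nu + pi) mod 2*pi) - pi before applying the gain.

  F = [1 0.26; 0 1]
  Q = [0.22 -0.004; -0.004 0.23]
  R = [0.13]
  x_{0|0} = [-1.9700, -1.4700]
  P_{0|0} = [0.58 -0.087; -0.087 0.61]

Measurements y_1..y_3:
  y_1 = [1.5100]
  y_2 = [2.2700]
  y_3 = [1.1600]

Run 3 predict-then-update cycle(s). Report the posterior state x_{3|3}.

step 1: x^-=[-2.3522, -1.4700]  P^-=[0.7960 0.0676; 0.0676 0.8400]  H_jac=[0.1911 -0.3057]  S=[0.2297]  K=[0.5722; -1.0619]  nu=[-2.1902]  x^+=[-3.6054, 0.8558]  P^+=[0.7208 0.2072; 0.2072 0.5810]
step 2: x^-=[-3.3829, 0.8558]  P^-=[1.0878 0.3542; 0.3542 0.8110]  H_jac=[-0.0703 -0.2778]  S=[0.2118]  K=[-0.8256; -1.1813]  nu=[-0.6238]  x^+=[-2.8679, 1.5927]  P^+=[0.9434 0.1476; 0.1476 0.5154]
step 3: x^-=[-2.4538, 1.5927]  P^-=[1.2751 0.2777; 0.2777 0.7454]  H_jac=[-0.1861 -0.2867]  S=[0.2651]  K=[-1.1955; -1.0012]  nu=[-1.4059]  x^+=[-0.7730, 3.0003]  P^+=[0.8962 -0.0397; -0.0397 0.4797]

x_post = [-0.7730, 3.0003]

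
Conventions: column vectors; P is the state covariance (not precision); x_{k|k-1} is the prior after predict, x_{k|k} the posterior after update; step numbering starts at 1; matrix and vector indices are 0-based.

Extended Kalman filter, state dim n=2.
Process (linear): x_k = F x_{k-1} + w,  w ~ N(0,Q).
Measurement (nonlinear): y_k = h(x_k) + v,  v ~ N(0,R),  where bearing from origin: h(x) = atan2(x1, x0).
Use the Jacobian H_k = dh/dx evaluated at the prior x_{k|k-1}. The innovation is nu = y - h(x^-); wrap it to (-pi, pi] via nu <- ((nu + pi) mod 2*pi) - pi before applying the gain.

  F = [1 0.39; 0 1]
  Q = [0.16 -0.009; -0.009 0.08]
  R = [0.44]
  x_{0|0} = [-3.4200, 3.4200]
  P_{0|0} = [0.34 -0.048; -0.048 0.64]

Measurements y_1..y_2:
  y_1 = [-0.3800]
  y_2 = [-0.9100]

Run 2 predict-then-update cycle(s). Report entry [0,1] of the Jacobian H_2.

H_jac[0,1] = 0.0150

step 1: x^-=[-2.0862, 3.4200]  P^-=[0.5599 0.1926; 0.1926 0.7200]  H_jac=[-0.2131 -0.1300]  S=[0.4883]  K=[-0.2956; -0.2757]  nu=[-2.4985]  x^+=[-1.3475, 4.1090]  P^+=[0.5172 0.1528; 0.1528 0.6829]
step 2: x^-=[0.2550, 4.1090]  P^-=[0.9003 0.4101; 0.4101 0.7629]  H_jac=[-0.2424 0.0150]  S=[0.4901]  K=[-0.4328; -0.1795]  nu=[-2.4188]  x^+=[1.3017, 4.5430]  P^+=[0.8085 0.3721; 0.3721 0.7471]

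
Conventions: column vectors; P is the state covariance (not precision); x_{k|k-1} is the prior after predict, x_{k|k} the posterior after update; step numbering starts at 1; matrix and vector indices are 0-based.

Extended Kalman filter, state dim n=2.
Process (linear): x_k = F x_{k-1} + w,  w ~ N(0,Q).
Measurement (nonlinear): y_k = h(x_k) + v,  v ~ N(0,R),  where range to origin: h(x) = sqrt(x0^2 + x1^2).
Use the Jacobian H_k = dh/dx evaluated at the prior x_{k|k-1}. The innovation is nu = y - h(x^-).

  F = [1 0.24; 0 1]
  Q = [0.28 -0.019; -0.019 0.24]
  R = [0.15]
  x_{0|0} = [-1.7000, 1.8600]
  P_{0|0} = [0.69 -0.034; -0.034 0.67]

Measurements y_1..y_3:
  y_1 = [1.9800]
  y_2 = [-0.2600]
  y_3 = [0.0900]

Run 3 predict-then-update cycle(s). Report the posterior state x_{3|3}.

step 1: x^-=[-1.2536, 1.8600]  P^-=[0.9923 0.1078; 0.1078 0.9100]  H_jac=[-0.5589 0.8292]  S=[0.9858]  K=[-0.4719; 0.7044]  nu=[-0.2630]  x^+=[-1.1295, 1.6747]  P^+=[0.7728 0.4355; 0.4355 0.4209]
step 2: x^-=[-0.7275, 1.6747]  P^-=[1.2860 0.5175; 0.5175 0.6609]  H_jac=[-0.3985 0.9172]  S=[0.5319]  K=[-0.0710; 0.7520]  nu=[-2.0859]  x^+=[-0.5794, 0.1062]  P^+=[1.2833 0.5459; 0.5459 0.3601]
step 3: x^-=[-0.5539, 0.1062]  P^-=[1.8461 0.6133; 0.6133 0.6001]  H_jac=[-0.9821 0.1883]  S=[1.7251]  K=[-0.9841; -0.2837]  nu=[-0.4740]  x^+=[-0.0875, 0.2406]  P^+=[0.1756 0.1318; 0.1318 0.4613]

x_post = [-0.0875, 0.2406]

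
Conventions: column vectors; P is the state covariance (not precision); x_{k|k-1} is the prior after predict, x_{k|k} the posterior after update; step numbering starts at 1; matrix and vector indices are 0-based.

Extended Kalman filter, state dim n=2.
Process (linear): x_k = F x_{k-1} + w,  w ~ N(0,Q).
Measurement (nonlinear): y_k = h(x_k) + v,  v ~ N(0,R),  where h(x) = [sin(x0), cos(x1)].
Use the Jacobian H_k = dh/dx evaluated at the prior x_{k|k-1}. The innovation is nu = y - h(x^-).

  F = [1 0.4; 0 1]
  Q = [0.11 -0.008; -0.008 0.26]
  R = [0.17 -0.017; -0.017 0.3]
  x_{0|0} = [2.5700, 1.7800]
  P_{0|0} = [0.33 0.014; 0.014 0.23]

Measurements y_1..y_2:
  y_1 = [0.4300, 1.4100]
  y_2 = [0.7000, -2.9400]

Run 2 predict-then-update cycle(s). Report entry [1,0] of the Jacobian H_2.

H_jac[1,0] = 0.0000

step 1: x^-=[3.2820, 1.7800]  P^-=[0.4880 0.0980; 0.0980 0.4900]  H_jac=[-0.9902 0.0000; 0.0000 -0.9782]  S=[0.6484 0.0779; 0.0779 0.7689]  K=[-0.7392 -0.0498; -0.0757 -0.6157]  nu=[0.5699, 1.6177]  x^+=[2.7802, 0.7408]  P^+=[0.1261 0.0024; 0.0024 0.1875]
step 2: x^-=[3.0765, 0.7408]  P^-=[0.2680 0.0694; 0.0694 0.4475]  H_jac=[-0.9979 0.0000; 0.0000 -0.6749]  S=[0.4369 0.0298; 0.0298 0.5038]  K=[-0.6083 -0.0571; -0.1182 -0.5925]  nu=[0.6350, -3.6779]  x^+=[2.9002, 2.8448]  P^+=[0.1027 0.0100; 0.0100 0.2604]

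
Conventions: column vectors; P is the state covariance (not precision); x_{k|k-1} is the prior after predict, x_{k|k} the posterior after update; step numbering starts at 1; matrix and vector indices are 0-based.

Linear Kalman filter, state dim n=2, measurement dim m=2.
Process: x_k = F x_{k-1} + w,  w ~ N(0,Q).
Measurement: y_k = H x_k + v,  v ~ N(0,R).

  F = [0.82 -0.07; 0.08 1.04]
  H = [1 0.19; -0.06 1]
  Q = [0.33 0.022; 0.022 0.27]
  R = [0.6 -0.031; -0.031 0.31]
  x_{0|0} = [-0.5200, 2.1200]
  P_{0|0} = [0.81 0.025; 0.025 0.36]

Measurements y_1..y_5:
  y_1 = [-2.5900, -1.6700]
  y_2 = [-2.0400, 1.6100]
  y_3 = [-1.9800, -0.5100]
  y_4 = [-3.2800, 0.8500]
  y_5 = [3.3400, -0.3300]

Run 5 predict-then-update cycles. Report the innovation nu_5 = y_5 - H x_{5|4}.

step 1: x^-=[-0.5748, 2.1632]  P^-=[0.8735 0.0701; 0.0701 0.6687]  S=[1.5243 0.1130; 0.1130 0.9735]  K=[0.5855 -0.0498; 0.0794 0.6734]  nu=[-2.4262, -3.8677]  x^+=[-1.8029, -0.6341]  P^+=[0.3552 -0.0123; -0.0123 0.2056]
step 2: x^-=[-1.4340, -0.8037]  P^-=[0.5712 0.0199; 0.0199 0.4926]  S=[1.1966 0.0480; 0.0480 0.8022]  K=[0.4824 -0.0467; 0.0705 0.6083]  nu=[-0.4533, 2.3277]  x^+=[-1.7615, 0.5802]  P^+=[0.2932 -0.0119; -0.0119 0.1857]
step 3: x^-=[-1.4850, 0.4625]  P^-=[0.5294 0.0177; 0.0177 0.4707]  S=[1.1531 0.0441; 0.0441 0.7805]  K=[0.4637 -0.0443; 0.0700 0.5978]  nu=[-0.5829, -1.0616]  x^+=[-1.7083, -0.2129]  P^+=[0.2817 -0.0112; -0.0112 0.1825]
step 4: x^-=[-1.3859, -0.3581]  P^-=[0.5216 0.0177; 0.0177 0.4673]  S=[1.1452 0.0440; 0.0440 0.7771]  K=[0.4601 -0.0435; 0.0701 0.5960]  nu=[-1.8261, 1.1249]  x^+=[-2.2750, 0.1844]  P^+=[0.2795 -0.0110; -0.0110 0.1819]
step 5: x^-=[-1.8784, 0.0098]  P^-=[0.5201 0.0178; 0.0178 0.4667]  S=[1.1437 0.0441; 0.0441 0.7765]  K=[0.4594 -0.0434; 0.0701 0.5957]  nu=[5.2166, -0.4525]  x^+=[0.5375, 0.1061]  P^+=[0.2790 -0.0109; -0.0109 0.1819]

innov = [5.2166, -0.4525]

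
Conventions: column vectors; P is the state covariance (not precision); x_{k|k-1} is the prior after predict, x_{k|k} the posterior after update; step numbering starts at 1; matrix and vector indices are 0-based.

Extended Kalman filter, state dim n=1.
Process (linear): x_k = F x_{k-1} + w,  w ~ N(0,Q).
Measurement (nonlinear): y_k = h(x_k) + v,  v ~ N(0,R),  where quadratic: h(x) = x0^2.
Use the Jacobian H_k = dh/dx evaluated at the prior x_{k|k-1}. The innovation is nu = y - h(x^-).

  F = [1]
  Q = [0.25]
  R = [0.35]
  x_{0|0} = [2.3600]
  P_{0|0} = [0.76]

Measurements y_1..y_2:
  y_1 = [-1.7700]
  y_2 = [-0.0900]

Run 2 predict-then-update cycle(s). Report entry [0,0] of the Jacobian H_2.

H_jac[0,0] = 1.6576

step 1: x^-=[2.3600]  P^-=[1.0100]  H_jac=[4.7200]  S=[22.8512]  K=[0.2086]  nu=[-7.3396]  x^+=[0.8288]  P^+=[0.0155]
step 2: x^-=[0.8288]  P^-=[0.2655]  H_jac=[1.6576]  S=[1.0794]  K=[0.4077]  nu=[-0.7769]  x^+=[0.5121]  P^+=[0.0861]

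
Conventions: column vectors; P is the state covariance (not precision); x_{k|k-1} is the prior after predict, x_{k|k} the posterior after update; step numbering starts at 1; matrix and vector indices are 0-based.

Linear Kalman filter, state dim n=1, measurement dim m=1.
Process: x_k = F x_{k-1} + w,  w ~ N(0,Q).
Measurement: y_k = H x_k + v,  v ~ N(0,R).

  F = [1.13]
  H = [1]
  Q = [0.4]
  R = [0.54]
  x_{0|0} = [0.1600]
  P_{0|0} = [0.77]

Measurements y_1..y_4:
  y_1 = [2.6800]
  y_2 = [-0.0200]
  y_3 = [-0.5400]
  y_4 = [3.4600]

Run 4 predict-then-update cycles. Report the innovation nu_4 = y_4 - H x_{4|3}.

step 1: x^-=[0.1808]  P^-=[1.3832]  S=[1.9232]  K=[0.7192]  nu=[2.4992]  x^+=[1.9783]  P^+=[0.3884]
step 2: x^-=[2.2354]  P^-=[0.8959]  S=[1.4359]  K=[0.6239]  nu=[-2.2554]  x^+=[0.8282]  P^+=[0.3369]
step 3: x^-=[0.9359]  P^-=[0.8302]  S=[1.3702]  K=[0.6059]  nu=[-1.4759]  x^+=[0.0416]  P^+=[0.3272]
step 4: x^-=[0.0470]  P^-=[0.8178]  S=[1.3578]  K=[0.6023]  nu=[3.4130]  x^+=[2.1026]  P^+=[0.3252]

innov = [3.4130]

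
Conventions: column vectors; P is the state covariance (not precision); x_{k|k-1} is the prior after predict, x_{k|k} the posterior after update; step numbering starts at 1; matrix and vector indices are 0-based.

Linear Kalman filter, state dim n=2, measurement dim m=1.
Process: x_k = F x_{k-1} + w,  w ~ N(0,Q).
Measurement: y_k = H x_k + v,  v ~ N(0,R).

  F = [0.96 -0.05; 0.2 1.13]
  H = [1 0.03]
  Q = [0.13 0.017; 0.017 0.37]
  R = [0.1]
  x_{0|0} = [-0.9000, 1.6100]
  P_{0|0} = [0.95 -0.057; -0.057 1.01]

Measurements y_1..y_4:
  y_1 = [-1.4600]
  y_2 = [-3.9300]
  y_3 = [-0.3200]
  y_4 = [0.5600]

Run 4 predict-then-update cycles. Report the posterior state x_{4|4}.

step 1: x^-=[-0.9445, 1.6393]  P^-=[1.0135 0.0811; 0.0811 1.6719]  S=[1.1199]  K=[0.9072; 0.1172]  nu=[-0.5647]  x^+=[-1.4568, 1.5731]  P^+=[0.0919 -0.0380; -0.0380 1.6565]
step 2: x^-=[-1.4772, 1.4863]  P^-=[0.2224 -0.0998; -0.0998 2.4717]  S=[0.3187]  K=[0.6886; -0.0804]  nu=[-2.4974]  x^+=[-3.1969, 1.6871]  P^+=[0.0713 -0.0821; -0.0821 2.4697]
step 3: x^-=[-3.1534, 1.2670]  P^-=[0.2098 -0.1971; -0.1971 3.4892]  S=[0.3011]  K=[0.6771; -0.3070]  nu=[2.7954]  x^+=[-1.2606, 0.4088]  P^+=[0.0717 -0.1345; -0.1345 3.4609]
step 4: x^-=[-1.2307, 0.2099]  P^-=[0.2177 -0.3094; -0.3094 4.7313]  S=[0.3034]  K=[0.6869; -0.5518]  nu=[1.7844]  x^+=[-0.0049, -0.7748]  P^+=[0.0745 -0.1943; -0.1943 4.6389]

x_post = [-0.0049, -0.7748]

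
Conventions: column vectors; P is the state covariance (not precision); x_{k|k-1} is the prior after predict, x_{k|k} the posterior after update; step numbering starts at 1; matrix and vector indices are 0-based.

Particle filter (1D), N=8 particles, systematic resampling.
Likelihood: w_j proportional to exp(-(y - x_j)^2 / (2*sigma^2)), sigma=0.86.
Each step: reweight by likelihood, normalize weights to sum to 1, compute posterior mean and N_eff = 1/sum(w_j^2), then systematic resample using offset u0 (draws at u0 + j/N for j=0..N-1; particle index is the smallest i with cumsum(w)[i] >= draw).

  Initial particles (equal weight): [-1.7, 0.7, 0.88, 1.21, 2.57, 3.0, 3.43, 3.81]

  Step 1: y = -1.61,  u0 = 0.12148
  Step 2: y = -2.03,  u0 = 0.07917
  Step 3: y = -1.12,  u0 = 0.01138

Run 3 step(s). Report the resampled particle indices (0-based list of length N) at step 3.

step 1: w=[0.9550, 0.0260, 0.0145, 0.0044, 0.0000, 0.0000, 0.0000, 0.0000]  mean=-1.5871  Neff=1.0954  idx=[0, 0, 0, 0, 0, 0, 0, 3]
step 2: w=[0.1428, 0.1428, 0.1428, 0.1428, 0.1428, 0.1428, 0.1428, 0.0001]  mean=-1.6996  Neff=7.0018  idx=[0, 1, 2, 3, 4, 4, 5, 6]
step 3: w=[0.1250, 0.1250, 0.1250, 0.1250, 0.1250, 0.1250, 0.1250, 0.1250]  mean=-1.7000  Neff=8.0000  idx=[0, 1, 2, 3, 4, 5, 6, 7]

resampled_idx = [0, 1, 2, 3, 4, 5, 6, 7]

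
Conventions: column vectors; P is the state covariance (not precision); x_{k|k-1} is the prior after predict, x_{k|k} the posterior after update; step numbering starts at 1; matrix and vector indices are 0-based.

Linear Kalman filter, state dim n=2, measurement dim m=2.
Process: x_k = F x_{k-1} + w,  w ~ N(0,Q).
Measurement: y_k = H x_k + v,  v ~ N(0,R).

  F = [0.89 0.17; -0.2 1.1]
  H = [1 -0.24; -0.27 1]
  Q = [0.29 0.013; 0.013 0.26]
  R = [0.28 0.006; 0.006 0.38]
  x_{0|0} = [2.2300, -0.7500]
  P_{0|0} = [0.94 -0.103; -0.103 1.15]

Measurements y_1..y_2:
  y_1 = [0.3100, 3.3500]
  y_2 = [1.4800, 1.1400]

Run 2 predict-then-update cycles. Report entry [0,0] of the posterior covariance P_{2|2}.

P_post[0,0] = 0.2066

step 1: x^-=[1.8572, -1.2710]  P^-=[1.0366 -0.0366; -0.0366 1.7344]  S=[1.4341 -0.7291; -0.7291 2.2098]  K=[0.7884 0.1169; 0.1028 0.8233]  nu=[-1.8522, 5.1224]  x^+=[0.9958, 2.7558]  P^+=[0.2494 0.1165; 0.1165 0.3449]
step 2: x^-=[1.3547, 2.8322]  P^-=[0.5328 0.1432; 0.1432 0.6361]  S=[0.7807 -0.1380; -0.1380 0.9776]  K=[0.6547 0.0918; 0.0984 0.6250]  nu=[0.8050, -1.3265]  x^+=[1.7600, 2.0824]  P^+=[0.2066 0.0946; 0.0946 0.2636]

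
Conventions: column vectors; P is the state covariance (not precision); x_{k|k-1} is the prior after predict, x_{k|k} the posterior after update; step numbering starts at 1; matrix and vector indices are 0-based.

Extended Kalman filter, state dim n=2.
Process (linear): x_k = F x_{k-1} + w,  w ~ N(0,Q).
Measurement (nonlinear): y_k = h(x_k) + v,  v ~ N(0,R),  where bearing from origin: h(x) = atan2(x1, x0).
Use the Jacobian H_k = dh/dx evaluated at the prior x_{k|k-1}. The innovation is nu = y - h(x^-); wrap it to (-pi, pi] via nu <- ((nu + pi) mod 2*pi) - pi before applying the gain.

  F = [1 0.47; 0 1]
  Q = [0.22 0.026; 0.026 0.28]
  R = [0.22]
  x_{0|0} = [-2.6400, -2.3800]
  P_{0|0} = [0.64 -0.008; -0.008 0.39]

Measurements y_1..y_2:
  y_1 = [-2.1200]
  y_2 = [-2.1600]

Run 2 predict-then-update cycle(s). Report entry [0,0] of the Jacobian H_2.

H_jac[0,0] = 0.0859

step 1: x^-=[-3.7586, -2.3800]  P^-=[0.9386 0.2013; 0.2013 0.6700]  H_jac=[0.1203 -0.1899]  S=[0.2485]  K=[0.3003; -0.4145]  nu=[0.4571]  x^+=[-3.6213, -2.5695]  P^+=[0.9162 0.2322; 0.2322 0.6273]
step 2: x^-=[-4.8290, -2.5695]  P^-=[1.4931 0.5531; 0.5531 0.9073]  H_jac=[0.0859 -0.1614]  S=[0.2393]  K=[0.1628; -0.4134]  nu=[0.4926]  x^+=[-4.7488, -2.7731]  P^+=[1.4867 0.5692; 0.5692 0.8664]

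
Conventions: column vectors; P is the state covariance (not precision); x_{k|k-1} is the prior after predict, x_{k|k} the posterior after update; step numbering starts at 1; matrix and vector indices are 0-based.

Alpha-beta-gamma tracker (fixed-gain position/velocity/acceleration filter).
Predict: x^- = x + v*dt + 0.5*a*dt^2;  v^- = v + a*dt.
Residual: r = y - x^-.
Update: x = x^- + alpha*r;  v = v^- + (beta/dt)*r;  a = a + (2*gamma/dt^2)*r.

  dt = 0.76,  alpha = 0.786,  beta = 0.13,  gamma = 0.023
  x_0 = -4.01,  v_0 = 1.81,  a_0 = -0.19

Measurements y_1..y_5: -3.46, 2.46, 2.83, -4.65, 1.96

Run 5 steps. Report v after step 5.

v_post = 0.9272

step 1: x_pred=-2.6893  r=-0.7707  x^+=-3.2951  v^+=1.5338  a^+=-0.2514
step 2: x_pred=-2.2020  r=4.6620  x^+=1.4623  v^+=2.1402  a^+=0.1199
step 3: x_pred=3.1235  r=-0.2935  x^+=2.8928  v^+=2.1811  a^+=0.0965
step 4: x_pred=4.5783  r=-9.2283  x^+=-2.6751  v^+=0.6759  a^+=-0.6384
step 5: x_pred=-2.3458  r=4.3058  x^+=1.0386  v^+=0.9272  a^+=-0.2955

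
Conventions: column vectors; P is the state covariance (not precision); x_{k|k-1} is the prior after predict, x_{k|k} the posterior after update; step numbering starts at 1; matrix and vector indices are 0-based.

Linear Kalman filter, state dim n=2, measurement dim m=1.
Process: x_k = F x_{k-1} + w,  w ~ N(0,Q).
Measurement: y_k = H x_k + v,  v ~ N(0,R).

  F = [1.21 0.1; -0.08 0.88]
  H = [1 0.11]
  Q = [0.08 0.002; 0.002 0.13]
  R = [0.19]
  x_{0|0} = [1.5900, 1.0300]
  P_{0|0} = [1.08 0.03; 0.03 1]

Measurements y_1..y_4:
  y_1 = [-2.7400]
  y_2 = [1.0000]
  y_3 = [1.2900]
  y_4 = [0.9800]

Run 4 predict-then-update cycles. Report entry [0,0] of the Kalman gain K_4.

K[0,0] = 0.5467

step 1: x^-=[2.0269, 0.7792]  P^-=[1.6785 0.0172; 0.0172 0.9071]  S=[1.8832]  K=[0.8923; 0.0621]  nu=[-4.8526]  x^+=[-2.3030, 0.4779]  P^+=[0.1791 -0.0872; -0.0872 0.8998]
step 2: x^-=[-2.7388, 0.6048]  P^-=[0.3302 -0.0283; -0.0283 0.8402]  S=[0.5241]  K=[0.6240; 0.1224]  nu=[3.6723]  x^+=[-0.4473, 1.0542]  P^+=[0.1261 -0.0683; -0.0683 0.8324]
step 3: x^-=[-0.4358, 0.9635]  P^-=[0.2564 -0.0091; -0.0091 0.7850]  S=[0.4539]  K=[0.5627; 0.1701]  nu=[1.6198]  x^+=[0.4756, 1.2390]  P^+=[0.1127 -0.0526; -0.0526 0.7719]
step 4: x^-=[0.6994, 1.0523]  P^-=[0.2400 0.0034; 0.0034 0.7359]  S=[0.4396]  K=[0.5467; 0.1920]  nu=[0.1648]  x^+=[0.7895, 1.0839]  P^+=[0.1086 -0.0427; -0.0427 0.7197]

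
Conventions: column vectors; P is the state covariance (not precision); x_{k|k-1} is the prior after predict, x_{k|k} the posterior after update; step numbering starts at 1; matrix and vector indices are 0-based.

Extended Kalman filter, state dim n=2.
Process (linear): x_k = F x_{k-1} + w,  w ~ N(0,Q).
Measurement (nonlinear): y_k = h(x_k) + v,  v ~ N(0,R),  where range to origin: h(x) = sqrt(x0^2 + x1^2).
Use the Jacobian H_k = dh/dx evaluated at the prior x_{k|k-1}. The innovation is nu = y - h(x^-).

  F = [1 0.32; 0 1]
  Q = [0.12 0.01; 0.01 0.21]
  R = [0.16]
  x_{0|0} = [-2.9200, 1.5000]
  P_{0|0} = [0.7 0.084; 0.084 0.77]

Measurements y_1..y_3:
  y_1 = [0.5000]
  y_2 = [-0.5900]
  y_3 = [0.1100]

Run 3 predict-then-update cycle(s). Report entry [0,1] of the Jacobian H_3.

H_jac[0,1] = -0.4619

step 1: x^-=[-2.4400, 1.5000]  P^-=[0.9526 0.3404; 0.3404 0.9800]  H_jac=[-0.8519 0.5237]  S=[0.8164]  K=[-0.7757; 0.2735]  nu=[-2.3642]  x^+=[-0.6061, 0.8535]  P^+=[0.4614 0.5136; 0.5136 0.9190]
step 2: x^-=[-0.3330, 0.8535]  P^-=[1.0042 0.8176; 0.8176 1.1290]  H_jac=[-0.3635 0.9316]  S=[0.7187]  K=[0.5519; 1.0498]  nu=[-1.5062]  x^+=[-1.1643, -0.7277]  P^+=[0.7852 0.4012; 0.4012 0.3368]
step 3: x^-=[-1.3972, -0.7277]  P^-=[1.1965 0.5190; 0.5190 0.5468]  H_jac=[-0.8869 -0.4619]  S=[1.6431]  K=[-0.7917; -0.4339]  nu=[-1.4653]  x^+=[-0.2370, -0.0919]  P^+=[0.1665 -0.0455; -0.0455 0.2375]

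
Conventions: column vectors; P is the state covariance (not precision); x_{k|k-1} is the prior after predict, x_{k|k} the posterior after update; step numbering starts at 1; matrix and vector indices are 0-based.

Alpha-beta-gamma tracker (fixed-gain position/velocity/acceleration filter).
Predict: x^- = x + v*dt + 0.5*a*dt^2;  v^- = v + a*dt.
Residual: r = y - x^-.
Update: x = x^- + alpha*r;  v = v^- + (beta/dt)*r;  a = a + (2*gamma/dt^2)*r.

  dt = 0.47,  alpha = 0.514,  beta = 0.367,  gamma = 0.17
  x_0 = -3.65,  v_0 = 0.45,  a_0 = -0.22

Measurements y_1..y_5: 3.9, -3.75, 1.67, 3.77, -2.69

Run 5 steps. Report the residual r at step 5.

resid = -7.3726

step 1: x_pred=-3.4628  r=7.3628  x^+=0.3217  v^+=6.0958  a^+=11.1125
step 2: x_pred=4.4141  r=-8.1641  x^+=0.2178  v^+=4.9438  a^+=-1.4533
step 3: x_pred=2.3808  r=-0.7108  x^+=2.0155  v^+=3.7057  a^+=-2.5474
step 4: x_pred=3.4758  r=0.2942  x^+=3.6270  v^+=2.7382  a^+=-2.0945
step 5: x_pred=4.6826  r=-7.3726  x^+=0.8931  v^+=-4.0032  a^+=-13.4421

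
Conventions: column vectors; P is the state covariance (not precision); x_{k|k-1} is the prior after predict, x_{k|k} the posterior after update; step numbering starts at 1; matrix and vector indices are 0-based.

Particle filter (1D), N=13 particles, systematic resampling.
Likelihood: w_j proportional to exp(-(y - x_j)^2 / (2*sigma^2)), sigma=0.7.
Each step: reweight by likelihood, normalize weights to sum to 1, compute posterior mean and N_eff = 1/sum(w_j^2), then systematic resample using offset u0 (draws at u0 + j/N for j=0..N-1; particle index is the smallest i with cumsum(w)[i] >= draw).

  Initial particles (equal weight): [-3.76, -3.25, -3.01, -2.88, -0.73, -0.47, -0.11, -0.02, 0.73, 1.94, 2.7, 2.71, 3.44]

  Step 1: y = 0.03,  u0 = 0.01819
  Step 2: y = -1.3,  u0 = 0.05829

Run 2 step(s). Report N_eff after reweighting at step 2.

step 1: w=[0.0000, 0.0000, 0.0000, 0.0000, 0.1408, 0.1967, 0.2488, 0.2532, 0.1540, 0.0061, 0.0002, 0.0002, 0.0000]  mean=-0.1026  Neff=4.8016  idx=[4, 4, 5, 5, 5, 6, 6, 6, 7, 7, 7, 8, 8]
step 2: w=[0.1700, 0.1700, 0.1173, 0.1173, 0.1173, 0.0558, 0.0558, 0.0558, 0.0445, 0.0445, 0.0445, 0.0035, 0.0035]  mean=-0.4295  Neff=8.7410  idx=[0, 0, 1, 1, 2, 2, 3, 4, 4, 6, 7, 9, 10]

N_eff = 8.7410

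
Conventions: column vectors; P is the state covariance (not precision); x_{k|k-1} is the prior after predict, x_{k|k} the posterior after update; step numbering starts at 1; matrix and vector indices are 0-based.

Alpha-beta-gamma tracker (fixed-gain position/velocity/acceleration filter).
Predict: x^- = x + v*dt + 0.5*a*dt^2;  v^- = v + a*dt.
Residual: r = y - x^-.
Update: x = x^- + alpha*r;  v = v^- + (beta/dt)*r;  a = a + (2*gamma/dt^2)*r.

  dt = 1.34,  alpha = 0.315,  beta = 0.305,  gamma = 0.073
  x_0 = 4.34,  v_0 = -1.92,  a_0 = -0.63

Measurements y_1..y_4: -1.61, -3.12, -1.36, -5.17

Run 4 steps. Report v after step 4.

v_post = -1.4427

step 1: x_pred=1.2016  r=-2.8116  x^+=0.3159  v^+=-3.4042  a^+=-0.8586
step 2: x_pred=-5.0165  r=1.8965  x^+=-4.4191  v^+=-4.1230  a^+=-0.7044
step 3: x_pred=-10.5764  r=9.2164  x^+=-7.6732  v^+=-2.9692  a^+=0.0450
step 4: x_pred=-11.6115  r=6.4415  x^+=-9.5824  v^+=-1.4427  a^+=0.5687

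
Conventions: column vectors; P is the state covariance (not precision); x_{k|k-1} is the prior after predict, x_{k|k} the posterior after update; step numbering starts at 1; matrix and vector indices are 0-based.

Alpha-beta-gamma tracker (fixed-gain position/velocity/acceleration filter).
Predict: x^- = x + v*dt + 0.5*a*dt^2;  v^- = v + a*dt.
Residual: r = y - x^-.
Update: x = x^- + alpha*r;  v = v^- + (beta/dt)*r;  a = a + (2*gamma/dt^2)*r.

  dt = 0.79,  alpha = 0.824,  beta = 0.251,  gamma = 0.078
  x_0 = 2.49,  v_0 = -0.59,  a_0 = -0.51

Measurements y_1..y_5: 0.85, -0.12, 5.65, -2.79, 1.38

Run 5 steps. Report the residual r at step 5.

resid = 4.2903

step 1: x_pred=1.8648  r=-1.0148  x^+=1.0286  v^+=-1.3153  a^+=-0.7636
step 2: x_pred=-0.2488  r=0.1288  x^+=-0.1427  v^+=-1.8777  a^+=-0.7315
step 3: x_pred=-1.8543  r=7.5043  x^+=4.3292  v^+=-0.0712  a^+=1.1443
step 4: x_pred=4.6300  r=-7.4200  x^+=-1.4841  v^+=-1.5247  a^+=-0.7104
step 5: x_pred=-2.9103  r=4.2903  x^+=0.6249  v^+=-0.7228  a^+=0.3620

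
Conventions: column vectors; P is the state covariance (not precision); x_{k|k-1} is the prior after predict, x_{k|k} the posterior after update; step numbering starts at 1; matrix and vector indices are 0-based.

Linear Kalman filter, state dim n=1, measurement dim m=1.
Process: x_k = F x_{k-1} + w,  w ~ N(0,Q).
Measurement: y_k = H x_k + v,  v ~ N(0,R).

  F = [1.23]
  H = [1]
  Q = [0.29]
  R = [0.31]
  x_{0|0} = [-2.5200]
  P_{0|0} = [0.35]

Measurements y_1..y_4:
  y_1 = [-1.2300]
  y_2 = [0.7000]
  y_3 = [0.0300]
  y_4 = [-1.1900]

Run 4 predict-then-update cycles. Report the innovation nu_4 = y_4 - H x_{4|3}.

innov = [-1.0925]

step 1: x^-=[-3.0996]  P^-=[0.8195]  S=[1.1295]  K=[0.7255]  nu=[1.8696]  x^+=[-1.7431]  P^+=[0.2249]
step 2: x^-=[-2.1440]  P^-=[0.6303]  S=[0.9403]  K=[0.6703]  nu=[2.8440]  x^+=[-0.2376]  P^+=[0.2078]
step 3: x^-=[-0.2923]  P^-=[0.6044]  S=[0.9144]  K=[0.6610]  nu=[0.3223]  x^+=[-0.0793]  P^+=[0.2049]
step 4: x^-=[-0.0975]  P^-=[0.6000]  S=[0.9100]  K=[0.6593]  nu=[-1.0925]  x^+=[-0.8178]  P^+=[0.2044]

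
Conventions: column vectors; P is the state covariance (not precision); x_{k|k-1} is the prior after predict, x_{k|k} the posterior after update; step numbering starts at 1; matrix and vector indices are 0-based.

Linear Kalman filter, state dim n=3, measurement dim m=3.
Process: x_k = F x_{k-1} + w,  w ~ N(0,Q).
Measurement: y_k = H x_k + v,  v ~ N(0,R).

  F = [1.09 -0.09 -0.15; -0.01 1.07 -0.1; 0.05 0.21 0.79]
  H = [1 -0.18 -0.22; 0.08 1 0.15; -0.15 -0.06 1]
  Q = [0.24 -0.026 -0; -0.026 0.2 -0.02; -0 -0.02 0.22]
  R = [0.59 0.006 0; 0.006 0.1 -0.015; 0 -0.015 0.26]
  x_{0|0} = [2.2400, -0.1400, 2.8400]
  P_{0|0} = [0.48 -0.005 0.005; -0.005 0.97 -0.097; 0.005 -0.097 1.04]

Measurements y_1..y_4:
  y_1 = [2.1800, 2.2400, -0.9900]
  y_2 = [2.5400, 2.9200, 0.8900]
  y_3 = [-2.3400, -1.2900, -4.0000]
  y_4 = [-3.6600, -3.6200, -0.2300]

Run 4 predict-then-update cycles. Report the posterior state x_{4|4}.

step 1: x^-=[2.0282, -0.4562, 2.3262]  P^-=[0.8383 -0.1007 -0.1023; -0.1007 1.3419 0.0353; -0.1023 0.0353 0.8811]  S=[1.5985 -0.3191 -0.4134; -0.3191 1.4591 0.0713; -0.4134 0.0713 1.1895]  K=[0.5694 0.0907 0.0058; -0.0639 0.9088 -0.1020; 0.0213 0.0769 0.7547]  nu=[0.5814, 2.1850, -3.0393]  x^+=[2.5397, 1.8023, 0.2130]  P^+=[0.3435 -0.0226 0.0503; -0.0226 0.0995 -0.0376; 0.0503 -0.0376 0.2004]
step 2: x^-=[2.5742, 1.8818, 0.6737]  P^-=[0.6404 -0.0625 0.0348; -0.0625 0.3245 -0.0464; 0.0348 -0.0464 0.3413]  S=[1.2609 -0.0579 -0.1219; -0.0579 0.4132 -0.0253; -0.1219 -0.0253 0.6109]  K=[0.5145 0.0583 0.0109; -0.0607 0.7434 -0.0739; 0.0318 0.0572 0.5634]  nu=[0.4528, 0.7312, 0.7153]  x^+=[2.8575, 2.3450, 1.1330]  P^+=[0.3101 -0.0231 0.0471; -0.0231 0.0813 -0.0290; 0.0471 -0.0290 0.1510]
step 3: x^-=[2.7337, 2.3673, 1.5304]  P^-=[0.6008 -0.0626 0.0355; -0.0626 0.3014 -0.0395; 0.0355 -0.0395 0.3122]  S=[1.2195 -0.0577 -0.1103; -0.0577 0.3912 -0.0209; -0.1103 -0.0209 0.5798]  K=[0.4987 0.0505 0.0089; -0.0603 0.7298 -0.0683; 0.0303 0.0594 0.5413]  nu=[-4.3109, -4.1056, -4.9783]  x^+=[0.3323, -0.0290, -1.5389]  P^+=[0.3004 -0.0229 0.0452; -0.0229 0.0796 -0.0274; 0.0452 -0.0274 0.1450]
step 4: x^-=[0.5957, 0.1195, -1.2052]  P^-=[0.5897 -0.0622 0.0340; -0.0622 0.2990 -0.0380; 0.0340 -0.0380 0.3088]  S=[1.2088 -0.0583 -0.1097; -0.0583 0.3892 -0.0198; -0.1097 -0.0198 0.5764]  K=[0.4940 0.0488 0.0076; -0.0601 0.7285 -0.0673; 0.0293 0.0600 0.5385]  nu=[-4.4993, -3.6064, 1.0718]  x^+=[-1.7948, -2.3094, -0.9766]  P^+=[0.2974 -0.0227 0.0445; -0.0227 0.0794 -0.0271; 0.0445 -0.0271 0.1442]

x_post = [-1.7948, -2.3094, -0.9766]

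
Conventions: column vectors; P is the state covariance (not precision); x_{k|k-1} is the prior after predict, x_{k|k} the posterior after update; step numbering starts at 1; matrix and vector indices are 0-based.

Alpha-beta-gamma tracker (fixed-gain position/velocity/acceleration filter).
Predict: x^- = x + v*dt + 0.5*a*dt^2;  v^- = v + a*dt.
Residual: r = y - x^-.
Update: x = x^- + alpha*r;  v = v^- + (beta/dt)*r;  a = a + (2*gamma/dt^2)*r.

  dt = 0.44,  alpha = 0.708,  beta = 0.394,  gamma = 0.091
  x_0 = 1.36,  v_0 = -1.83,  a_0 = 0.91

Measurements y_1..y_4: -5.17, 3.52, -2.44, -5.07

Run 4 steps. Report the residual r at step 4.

step 1: x_pred=0.6429  r=-5.8129  x^+=-3.4726  v^+=-6.6348  a^+=-4.5546
step 2: x_pred=-6.8328  r=10.3528  x^+=0.4970  v^+=0.6317  a^+=5.1779
step 3: x_pred=1.2761  r=-3.7161  x^+=-1.3549  v^+=-0.4177  a^+=1.6844
step 4: x_pred=-1.3756  r=-3.6944  x^+=-3.9912  v^+=-2.9847  a^+=-1.7886

resid = -3.6944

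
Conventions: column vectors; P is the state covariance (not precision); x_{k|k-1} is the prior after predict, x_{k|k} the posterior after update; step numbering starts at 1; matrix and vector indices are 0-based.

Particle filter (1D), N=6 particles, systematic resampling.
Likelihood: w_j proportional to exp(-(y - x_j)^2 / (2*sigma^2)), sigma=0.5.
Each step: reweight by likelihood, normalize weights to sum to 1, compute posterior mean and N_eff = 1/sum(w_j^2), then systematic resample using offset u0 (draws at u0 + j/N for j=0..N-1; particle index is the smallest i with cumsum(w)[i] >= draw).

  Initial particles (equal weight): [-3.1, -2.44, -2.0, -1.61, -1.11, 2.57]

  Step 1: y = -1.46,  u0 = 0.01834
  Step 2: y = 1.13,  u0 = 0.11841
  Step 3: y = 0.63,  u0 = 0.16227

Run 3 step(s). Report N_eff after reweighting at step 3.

step 1: w=[0.0019, 0.0598, 0.2280, 0.3905, 0.3197, 0.0000]  mean=-1.5915  Neff=3.2225  idx=[1, 2, 3, 3, 4, 4]
step 2: w=[0.0000, 0.0000, 0.0034, 0.0034, 0.4966, 0.4966]  mean=-1.1134  Neff=2.0276  idx=[4, 4, 4, 5, 5, 5]
step 3: w=[0.1667, 0.1667, 0.1667, 0.1667, 0.1667, 0.1667]  mean=-1.1100  Neff=6.0000  idx=[0, 1, 2, 3, 4, 5]

N_eff = 6.0000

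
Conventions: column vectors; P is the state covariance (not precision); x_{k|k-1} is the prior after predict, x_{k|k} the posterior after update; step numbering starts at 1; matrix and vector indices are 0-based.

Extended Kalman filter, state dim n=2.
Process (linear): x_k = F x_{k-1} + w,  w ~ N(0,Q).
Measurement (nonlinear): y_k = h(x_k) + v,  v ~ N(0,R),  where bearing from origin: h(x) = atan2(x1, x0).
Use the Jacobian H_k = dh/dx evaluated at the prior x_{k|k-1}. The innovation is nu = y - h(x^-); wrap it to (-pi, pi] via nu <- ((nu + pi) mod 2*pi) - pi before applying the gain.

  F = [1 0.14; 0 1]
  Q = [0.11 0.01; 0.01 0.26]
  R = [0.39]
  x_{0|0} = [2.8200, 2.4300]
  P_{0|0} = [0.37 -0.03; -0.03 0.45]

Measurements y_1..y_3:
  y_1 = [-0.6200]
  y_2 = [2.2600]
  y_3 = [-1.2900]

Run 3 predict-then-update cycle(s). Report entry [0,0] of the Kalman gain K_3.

step 1: x^-=[3.1602, 2.4300]  P^-=[0.4804 0.0430; 0.0430 0.7100]  H_jac=[-0.1529 0.1989]  S=[0.4267]  K=[-0.1521; 0.3155]  nu=[-1.2755]  x^+=[3.3542, 2.0276]  P^+=[0.4705 0.0635; 0.0635 0.6675]
step 2: x^-=[3.6381, 2.0276]  P^-=[0.6114 0.1669; 0.1669 0.9275]  H_jac=[-0.1169 0.2097]  S=[0.4310]  K=[-0.0846; 0.4061]  nu=[1.7516]  x^+=[3.4899, 2.7389]  P^+=[0.6083 0.1817; 0.1817 0.8565]
step 3: x^-=[3.8734, 2.7389]  P^-=[0.7860 0.3116; 0.3116 1.1165]  H_jac=[-0.1217 0.1721]  S=[0.4217]  K=[-0.0997; 0.3658]  nu=[-1.9055]  x^+=[4.0633, 2.0419]  P^+=[0.7818 0.3270; 0.3270 1.0600]

K[0,0] = -0.0997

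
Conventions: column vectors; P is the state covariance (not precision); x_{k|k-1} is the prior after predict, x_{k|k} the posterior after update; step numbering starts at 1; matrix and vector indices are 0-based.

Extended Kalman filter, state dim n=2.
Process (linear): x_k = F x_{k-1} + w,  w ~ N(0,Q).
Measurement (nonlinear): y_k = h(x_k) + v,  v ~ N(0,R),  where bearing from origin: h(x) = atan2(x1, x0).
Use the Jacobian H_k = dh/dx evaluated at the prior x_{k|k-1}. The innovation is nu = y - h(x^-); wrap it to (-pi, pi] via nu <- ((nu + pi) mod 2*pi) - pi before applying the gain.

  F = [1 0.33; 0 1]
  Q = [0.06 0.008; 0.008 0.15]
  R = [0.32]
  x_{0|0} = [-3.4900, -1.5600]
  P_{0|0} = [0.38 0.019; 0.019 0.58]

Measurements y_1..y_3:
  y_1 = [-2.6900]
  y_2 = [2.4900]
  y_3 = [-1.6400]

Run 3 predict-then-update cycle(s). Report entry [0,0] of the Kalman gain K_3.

step 1: x^-=[-4.0048, -1.5600]  P^-=[0.5157 0.2184; 0.2184 0.7300]  H_jac=[0.0845 -0.2168]  S=[0.3500]  K=[-0.0109; -0.3995]  nu=[0.0801]  x^+=[-4.0057, -1.5920]  P^+=[0.5157 0.2169; 0.2169 0.6741]
step 2: x^-=[-4.5310, -1.5920]  P^-=[0.7922 0.4473; 0.4473 0.8241]  H_jac=[0.0690 -0.1964]  S=[0.3434]  K=[-0.0967; -0.3815]  nu=[-0.9895]  x^+=[-4.4354, -1.2145]  P^+=[0.7890 0.4347; 0.4347 0.7742]
step 3: x^-=[-4.8362, -1.2145]  P^-=[1.2202 0.6982; 0.6982 0.9242]  H_jac=[0.0488 -0.1945]  S=[0.3446]  K=[-0.2211; -0.4227]  nu=[1.2555]  x^+=[-5.1138, -1.7452]  P^+=[1.2034 0.6660; 0.6660 0.8626]

K[0,0] = -0.2211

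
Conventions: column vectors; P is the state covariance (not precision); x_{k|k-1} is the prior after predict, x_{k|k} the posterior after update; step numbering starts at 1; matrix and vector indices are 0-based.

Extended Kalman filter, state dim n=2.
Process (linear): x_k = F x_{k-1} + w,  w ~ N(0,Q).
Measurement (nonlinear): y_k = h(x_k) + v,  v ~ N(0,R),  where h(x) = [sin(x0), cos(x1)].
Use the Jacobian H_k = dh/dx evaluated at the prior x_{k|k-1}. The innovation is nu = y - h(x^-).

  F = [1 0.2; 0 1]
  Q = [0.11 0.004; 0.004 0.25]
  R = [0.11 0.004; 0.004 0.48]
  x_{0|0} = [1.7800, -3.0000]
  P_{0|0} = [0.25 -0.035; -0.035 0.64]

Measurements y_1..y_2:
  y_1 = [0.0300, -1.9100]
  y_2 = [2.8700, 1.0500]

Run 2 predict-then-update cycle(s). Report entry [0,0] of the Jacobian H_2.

H_jac[0,0] = 0.9594

step 1: x^-=[1.1800, -3.0000]  P^-=[0.3716 0.0970; 0.0970 0.8900]  H_jac=[0.3809 0.0000; 0.0000 0.1411]  S=[0.1639 0.0092; 0.0092 0.4977]  K=[0.8629 0.0115; 0.2114 0.2484]  nu=[-0.8946, -0.9200]  x^+=[0.3974, -3.4177]  P^+=[0.2493 0.0637; 0.0637 0.8510]
step 2: x^-=[-0.2861, -3.4177]  P^-=[0.4188 0.2379; 0.2379 1.1010]  H_jac=[0.9594 0.0000; 0.0000 -0.2726]  S=[0.4955 -0.0582; -0.0582 0.5618]  K=[0.8072 -0.0318; 0.4027 -0.4925]  nu=[3.1522, 2.0121]  x^+=[2.1944, -3.1393]  P^+=[0.0924 0.0441; 0.0441 0.8612]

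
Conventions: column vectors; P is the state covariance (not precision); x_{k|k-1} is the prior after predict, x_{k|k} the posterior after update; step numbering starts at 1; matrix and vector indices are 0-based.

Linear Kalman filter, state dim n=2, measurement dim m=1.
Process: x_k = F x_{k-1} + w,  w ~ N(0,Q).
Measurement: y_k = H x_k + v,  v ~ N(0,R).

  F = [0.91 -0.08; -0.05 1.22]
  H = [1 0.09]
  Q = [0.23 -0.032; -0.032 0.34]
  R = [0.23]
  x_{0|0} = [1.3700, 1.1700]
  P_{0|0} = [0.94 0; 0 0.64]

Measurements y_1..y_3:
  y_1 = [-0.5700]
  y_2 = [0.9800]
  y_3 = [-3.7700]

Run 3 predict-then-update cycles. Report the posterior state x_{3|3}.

x_post = [-2.4226, 3.1923]

step 1: x^-=[1.1531, 1.3589]  P^-=[1.0125 -0.1372; -0.1372 1.2949]  S=[1.2283]  K=[0.8143; -0.0168]  nu=[-1.8454]  x^+=[-0.3495, 1.3900]  P^+=[0.1981 -0.1204; -0.1204 1.2946]
step 2: x^-=[-0.4293, 1.7133]  P^-=[0.4199 -0.3015; -0.3015 2.2820]  S=[0.6141]  K=[0.6395; -0.1565]  nu=[1.2551]  x^+=[0.3734, 1.5168]  P^+=[0.1687 -0.2400; -0.2400 2.2670]
step 3: x^-=[0.2185, 1.8318]  P^-=[0.4192 -0.5284; -0.5284 3.7439]  S=[0.5844]  K=[0.6359; -0.3276]  nu=[-4.1533]  x^+=[-2.4226, 3.1923]  P^+=[0.1829 -0.4066; -0.4066 3.6812]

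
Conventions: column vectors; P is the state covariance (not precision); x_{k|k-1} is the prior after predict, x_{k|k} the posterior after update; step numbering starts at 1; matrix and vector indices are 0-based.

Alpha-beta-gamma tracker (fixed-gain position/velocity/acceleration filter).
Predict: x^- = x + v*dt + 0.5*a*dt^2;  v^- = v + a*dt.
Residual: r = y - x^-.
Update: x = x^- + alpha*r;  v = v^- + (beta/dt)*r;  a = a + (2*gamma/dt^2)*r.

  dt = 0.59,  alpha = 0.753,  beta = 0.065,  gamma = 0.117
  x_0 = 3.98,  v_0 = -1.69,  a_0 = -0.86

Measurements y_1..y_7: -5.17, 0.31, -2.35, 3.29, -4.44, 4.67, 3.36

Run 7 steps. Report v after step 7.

step 1: x_pred=2.8332  r=-8.0032  x^+=-3.1932  v^+=-3.0791  a^+=-6.2399
step 2: x_pred=-6.0959  r=6.4059  x^+=-1.2723  v^+=-6.0549  a^+=-1.9337
step 3: x_pred=-5.1812  r=2.8312  x^+=-3.0493  v^+=-6.8839  a^+=-0.0305
step 4: x_pred=-7.1161  r=10.4061  x^+=0.7197  v^+=-5.7555  a^+=6.9647
step 5: x_pred=-1.4638  r=-2.9762  x^+=-3.7049  v^+=-1.9742  a^+=4.9641
step 6: x_pred=-4.0057  r=8.6757  x^+=2.5271  v^+=1.9104  a^+=10.7960
step 7: x_pred=5.5333  r=-2.1733  x^+=3.8968  v^+=8.0406  a^+=9.3351

v_post = 8.0406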